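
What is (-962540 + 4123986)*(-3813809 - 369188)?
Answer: -13224319133662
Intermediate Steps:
(-962540 + 4123986)*(-3813809 - 369188) = 3161446*(-4182997) = -13224319133662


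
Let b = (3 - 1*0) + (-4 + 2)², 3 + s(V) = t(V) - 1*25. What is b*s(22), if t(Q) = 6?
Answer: -154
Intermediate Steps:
s(V) = -22 (s(V) = -3 + (6 - 1*25) = -3 + (6 - 25) = -3 - 19 = -22)
b = 7 (b = (3 + 0) + (-2)² = 3 + 4 = 7)
b*s(22) = 7*(-22) = -154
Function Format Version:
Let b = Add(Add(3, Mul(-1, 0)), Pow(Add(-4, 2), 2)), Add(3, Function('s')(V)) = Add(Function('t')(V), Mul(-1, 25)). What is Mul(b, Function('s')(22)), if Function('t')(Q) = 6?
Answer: -154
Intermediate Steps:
Function('s')(V) = -22 (Function('s')(V) = Add(-3, Add(6, Mul(-1, 25))) = Add(-3, Add(6, -25)) = Add(-3, -19) = -22)
b = 7 (b = Add(Add(3, 0), Pow(-2, 2)) = Add(3, 4) = 7)
Mul(b, Function('s')(22)) = Mul(7, -22) = -154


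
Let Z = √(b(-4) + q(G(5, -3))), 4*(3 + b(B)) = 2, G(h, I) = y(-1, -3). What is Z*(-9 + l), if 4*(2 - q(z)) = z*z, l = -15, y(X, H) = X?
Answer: -12*I*√3 ≈ -20.785*I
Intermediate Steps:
G(h, I) = -1
q(z) = 2 - z²/4 (q(z) = 2 - z*z/4 = 2 - z²/4)
b(B) = -5/2 (b(B) = -3 + (¼)*2 = -3 + ½ = -5/2)
Z = I*√3/2 (Z = √(-5/2 + (2 - ¼*(-1)²)) = √(-5/2 + (2 - ¼*1)) = √(-5/2 + (2 - ¼)) = √(-5/2 + 7/4) = √(-¾) = I*√3/2 ≈ 0.86602*I)
Z*(-9 + l) = (I*√3/2)*(-9 - 15) = (I*√3/2)*(-24) = -12*I*√3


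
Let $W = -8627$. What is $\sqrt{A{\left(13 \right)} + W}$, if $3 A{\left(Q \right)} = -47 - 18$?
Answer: $\frac{i \sqrt{77838}}{3} \approx 92.998 i$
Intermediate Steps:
$A{\left(Q \right)} = - \frac{65}{3}$ ($A{\left(Q \right)} = \frac{-47 - 18}{3} = \frac{1}{3} \left(-65\right) = - \frac{65}{3}$)
$\sqrt{A{\left(13 \right)} + W} = \sqrt{- \frac{65}{3} - 8627} = \sqrt{- \frac{25946}{3}} = \frac{i \sqrt{77838}}{3}$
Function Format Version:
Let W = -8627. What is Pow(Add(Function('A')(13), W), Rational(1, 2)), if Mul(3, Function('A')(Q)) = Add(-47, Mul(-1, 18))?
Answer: Mul(Rational(1, 3), I, Pow(77838, Rational(1, 2))) ≈ Mul(92.998, I)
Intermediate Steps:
Function('A')(Q) = Rational(-65, 3) (Function('A')(Q) = Mul(Rational(1, 3), Add(-47, Mul(-1, 18))) = Mul(Rational(1, 3), Add(-47, -18)) = Mul(Rational(1, 3), -65) = Rational(-65, 3))
Pow(Add(Function('A')(13), W), Rational(1, 2)) = Pow(Add(Rational(-65, 3), -8627), Rational(1, 2)) = Pow(Rational(-25946, 3), Rational(1, 2)) = Mul(Rational(1, 3), I, Pow(77838, Rational(1, 2)))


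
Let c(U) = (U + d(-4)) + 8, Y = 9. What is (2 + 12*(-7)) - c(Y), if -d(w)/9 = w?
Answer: -135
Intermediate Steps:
d(w) = -9*w
c(U) = 44 + U (c(U) = (U - 9*(-4)) + 8 = (U + 36) + 8 = (36 + U) + 8 = 44 + U)
(2 + 12*(-7)) - c(Y) = (2 + 12*(-7)) - (44 + 9) = (2 - 84) - 1*53 = -82 - 53 = -135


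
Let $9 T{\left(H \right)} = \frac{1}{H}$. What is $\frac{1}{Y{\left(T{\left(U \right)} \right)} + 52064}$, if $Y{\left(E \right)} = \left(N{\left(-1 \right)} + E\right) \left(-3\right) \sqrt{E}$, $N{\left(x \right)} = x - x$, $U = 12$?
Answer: $\frac{7287293952}{379405672316927} + \frac{216 \sqrt{3}}{379405672316927} \approx 1.9207 \cdot 10^{-5}$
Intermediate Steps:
$T{\left(H \right)} = \frac{1}{9 H}$
$N{\left(x \right)} = 0$
$Y{\left(E \right)} = - 3 E^{\frac{3}{2}}$ ($Y{\left(E \right)} = \left(0 + E\right) \left(-3\right) \sqrt{E} = E \left(-3\right) \sqrt{E} = - 3 E \sqrt{E} = - 3 E^{\frac{3}{2}}$)
$\frac{1}{Y{\left(T{\left(U \right)} \right)} + 52064} = \frac{1}{- 3 \left(\frac{1}{9 \cdot 12}\right)^{\frac{3}{2}} + 52064} = \frac{1}{- 3 \left(\frac{1}{9} \cdot \frac{1}{12}\right)^{\frac{3}{2}} + 52064} = \frac{1}{- \frac{3}{648 \sqrt{3}} + 52064} = \frac{1}{- 3 \frac{\sqrt{3}}{1944} + 52064} = \frac{1}{- \frac{\sqrt{3}}{648} + 52064} = \frac{1}{52064 - \frac{\sqrt{3}}{648}}$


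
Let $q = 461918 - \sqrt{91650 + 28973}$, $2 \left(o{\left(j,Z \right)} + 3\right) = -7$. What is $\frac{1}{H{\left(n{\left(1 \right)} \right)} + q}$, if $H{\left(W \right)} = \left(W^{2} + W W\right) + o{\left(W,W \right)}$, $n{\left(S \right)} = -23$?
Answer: $\frac{1851878}{857362549229} + \frac{4 \sqrt{120623}}{857362549229} \approx 2.1616 \cdot 10^{-6}$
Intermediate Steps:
$o{\left(j,Z \right)} = - \frac{13}{2}$ ($o{\left(j,Z \right)} = -3 + \frac{1}{2} \left(-7\right) = -3 - \frac{7}{2} = - \frac{13}{2}$)
$q = 461918 - \sqrt{120623} \approx 4.6157 \cdot 10^{5}$
$H{\left(W \right)} = - \frac{13}{2} + 2 W^{2}$ ($H{\left(W \right)} = \left(W^{2} + W W\right) - \frac{13}{2} = \left(W^{2} + W^{2}\right) - \frac{13}{2} = 2 W^{2} - \frac{13}{2} = - \frac{13}{2} + 2 W^{2}$)
$\frac{1}{H{\left(n{\left(1 \right)} \right)} + q} = \frac{1}{\left(- \frac{13}{2} + 2 \left(-23\right)^{2}\right) + \left(461918 - \sqrt{120623}\right)} = \frac{1}{\left(- \frac{13}{2} + 2 \cdot 529\right) + \left(461918 - \sqrt{120623}\right)} = \frac{1}{\left(- \frac{13}{2} + 1058\right) + \left(461918 - \sqrt{120623}\right)} = \frac{1}{\frac{2103}{2} + \left(461918 - \sqrt{120623}\right)} = \frac{1}{\frac{925939}{2} - \sqrt{120623}}$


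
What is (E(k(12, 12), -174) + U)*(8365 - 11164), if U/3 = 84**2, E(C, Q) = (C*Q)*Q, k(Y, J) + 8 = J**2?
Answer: -11584232496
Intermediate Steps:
k(Y, J) = -8 + J**2
E(C, Q) = C*Q**2
U = 21168 (U = 3*84**2 = 3*7056 = 21168)
(E(k(12, 12), -174) + U)*(8365 - 11164) = ((-8 + 12**2)*(-174)**2 + 21168)*(8365 - 11164) = ((-8 + 144)*30276 + 21168)*(-2799) = (136*30276 + 21168)*(-2799) = (4117536 + 21168)*(-2799) = 4138704*(-2799) = -11584232496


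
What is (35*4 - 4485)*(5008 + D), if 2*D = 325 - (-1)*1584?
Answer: -51814125/2 ≈ -2.5907e+7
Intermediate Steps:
D = 1909/2 (D = (325 - (-1)*1584)/2 = (325 - 1*(-1584))/2 = (325 + 1584)/2 = (1/2)*1909 = 1909/2 ≈ 954.50)
(35*4 - 4485)*(5008 + D) = (35*4 - 4485)*(5008 + 1909/2) = (140 - 4485)*(11925/2) = -4345*11925/2 = -51814125/2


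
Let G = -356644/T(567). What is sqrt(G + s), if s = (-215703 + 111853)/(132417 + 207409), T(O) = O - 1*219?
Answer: 2*I*sqrt(56003722002051927)/14782431 ≈ 32.018*I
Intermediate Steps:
T(O) = -219 + O (T(O) = O - 219 = -219 + O)
G = -89161/87 (G = -356644/(-219 + 567) = -356644/348 = -356644*1/348 = -89161/87 ≈ -1024.8)
s = -51925/169913 (s = -103850/339826 = -103850*1/339826 = -51925/169913 ≈ -0.30560)
sqrt(G + s) = sqrt(-89161/87 - 51925/169913) = sqrt(-15154130468/14782431) = 2*I*sqrt(56003722002051927)/14782431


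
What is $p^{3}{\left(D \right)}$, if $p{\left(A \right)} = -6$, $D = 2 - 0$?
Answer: $-216$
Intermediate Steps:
$D = 2$ ($D = 2 + 0 = 2$)
$p^{3}{\left(D \right)} = \left(-6\right)^{3} = -216$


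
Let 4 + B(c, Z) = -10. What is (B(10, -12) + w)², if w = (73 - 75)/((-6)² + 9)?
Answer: 399424/2025 ≈ 197.25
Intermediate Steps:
B(c, Z) = -14 (B(c, Z) = -4 - 10 = -14)
w = -2/45 (w = -2/(36 + 9) = -2/45 ≈ -0.044444)
(B(10, -12) + w)² = (-14 - 2/45)² = (-632/45)² = 399424/2025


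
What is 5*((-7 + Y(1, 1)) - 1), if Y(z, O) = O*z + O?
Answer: -30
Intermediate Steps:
Y(z, O) = O + O*z
5*((-7 + Y(1, 1)) - 1) = 5*((-7 + 1*(1 + 1)) - 1) = 5*((-7 + 1*2) - 1) = 5*((-7 + 2) - 1) = 5*(-5 - 1) = 5*(-6) = -30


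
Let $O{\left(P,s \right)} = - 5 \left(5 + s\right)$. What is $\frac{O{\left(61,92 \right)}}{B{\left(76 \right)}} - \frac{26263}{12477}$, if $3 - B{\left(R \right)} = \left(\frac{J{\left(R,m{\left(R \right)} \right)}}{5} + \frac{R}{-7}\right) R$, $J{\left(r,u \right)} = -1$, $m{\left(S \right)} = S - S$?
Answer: $- \frac{109666894}{40920401} \approx -2.68$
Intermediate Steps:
$m{\left(S \right)} = 0$
$O{\left(P,s \right)} = -25 - 5 s$
$B{\left(R \right)} = 3 - R \left(- \frac{1}{5} - \frac{R}{7}\right)$ ($B{\left(R \right)} = 3 - \left(- \frac{1}{5} + \frac{R}{-7}\right) R = 3 - \left(\left(-1\right) \frac{1}{5} + R \left(- \frac{1}{7}\right)\right) R = 3 - \left(- \frac{1}{5} - \frac{R}{7}\right) R = 3 - R \left(- \frac{1}{5} - \frac{R}{7}\right)$)
$\frac{O{\left(61,92 \right)}}{B{\left(76 \right)}} - \frac{26263}{12477} = \frac{-25 - 460}{3 + \frac{1}{5} \cdot 76 + \frac{76^{2}}{7}} - \frac{26263}{12477} = \frac{-25 - 460}{3 + \frac{76}{5} + \frac{1}{7} \cdot 5776} - \frac{26263}{12477} = - \frac{485}{3 + \frac{76}{5} + \frac{5776}{7}} - \frac{26263}{12477} = - \frac{485}{\frac{29517}{35}} - \frac{26263}{12477} = \left(-485\right) \frac{35}{29517} - \frac{26263}{12477} = - \frac{16975}{29517} - \frac{26263}{12477} = - \frac{109666894}{40920401}$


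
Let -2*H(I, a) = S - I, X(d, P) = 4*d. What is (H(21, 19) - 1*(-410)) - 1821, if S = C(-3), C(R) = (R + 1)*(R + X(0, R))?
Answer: -2807/2 ≈ -1403.5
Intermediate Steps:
C(R) = R*(1 + R) (C(R) = (R + 1)*(R + 4*0) = (1 + R)*(R + 0) = (1 + R)*R = R*(1 + R))
S = 6 (S = -3*(1 - 3) = -3*(-2) = 6)
H(I, a) = -3 + I/2 (H(I, a) = -(6 - I)/2 = -3 + I/2)
(H(21, 19) - 1*(-410)) - 1821 = ((-3 + (½)*21) - 1*(-410)) - 1821 = ((-3 + 21/2) + 410) - 1821 = (15/2 + 410) - 1821 = 835/2 - 1821 = -2807/2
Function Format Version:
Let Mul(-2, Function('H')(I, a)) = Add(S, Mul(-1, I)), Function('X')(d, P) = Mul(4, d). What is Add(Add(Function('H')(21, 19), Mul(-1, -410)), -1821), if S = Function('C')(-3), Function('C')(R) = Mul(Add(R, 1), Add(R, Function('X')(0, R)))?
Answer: Rational(-2807, 2) ≈ -1403.5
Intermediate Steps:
Function('C')(R) = Mul(R, Add(1, R)) (Function('C')(R) = Mul(Add(R, 1), Add(R, Mul(4, 0))) = Mul(Add(1, R), Add(R, 0)) = Mul(Add(1, R), R) = Mul(R, Add(1, R)))
S = 6 (S = Mul(-3, Add(1, -3)) = Mul(-3, -2) = 6)
Function('H')(I, a) = Add(-3, Mul(Rational(1, 2), I)) (Function('H')(I, a) = Mul(Rational(-1, 2), Add(6, Mul(-1, I))) = Add(-3, Mul(Rational(1, 2), I)))
Add(Add(Function('H')(21, 19), Mul(-1, -410)), -1821) = Add(Add(Add(-3, Mul(Rational(1, 2), 21)), Mul(-1, -410)), -1821) = Add(Add(Add(-3, Rational(21, 2)), 410), -1821) = Add(Add(Rational(15, 2), 410), -1821) = Add(Rational(835, 2), -1821) = Rational(-2807, 2)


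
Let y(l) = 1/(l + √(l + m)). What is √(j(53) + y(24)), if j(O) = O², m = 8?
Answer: √(67417 + 11236*√2)/(2*√(6 + √2)) ≈ 53.000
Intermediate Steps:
y(l) = 1/(l + √(8 + l)) (y(l) = 1/(l + √(l + 8)) = 1/(l + √(8 + l)))
√(j(53) + y(24)) = √(53² + 1/(24 + √(8 + 24))) = √(2809 + 1/(24 + √32)) = √(2809 + 1/(24 + 4*√2))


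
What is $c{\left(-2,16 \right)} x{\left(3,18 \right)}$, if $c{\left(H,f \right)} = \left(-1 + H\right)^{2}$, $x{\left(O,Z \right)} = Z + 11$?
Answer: $261$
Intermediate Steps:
$x{\left(O,Z \right)} = 11 + Z$
$c{\left(-2,16 \right)} x{\left(3,18 \right)} = \left(-1 - 2\right)^{2} \left(11 + 18\right) = \left(-3\right)^{2} \cdot 29 = 9 \cdot 29 = 261$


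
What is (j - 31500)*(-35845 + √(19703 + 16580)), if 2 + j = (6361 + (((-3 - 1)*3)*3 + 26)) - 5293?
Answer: 1091265180 - 30444*√36283 ≈ 1.0855e+9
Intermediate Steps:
j = 1056 (j = -2 + ((6361 + (((-3 - 1)*3)*3 + 26)) - 5293) = -2 + ((6361 + (-4*3*3 + 26)) - 5293) = -2 + ((6361 + (-12*3 + 26)) - 5293) = -2 + ((6361 + (-36 + 26)) - 5293) = -2 + ((6361 - 10) - 5293) = -2 + (6351 - 5293) = -2 + 1058 = 1056)
(j - 31500)*(-35845 + √(19703 + 16580)) = (1056 - 31500)*(-35845 + √(19703 + 16580)) = -30444*(-35845 + √36283) = 1091265180 - 30444*√36283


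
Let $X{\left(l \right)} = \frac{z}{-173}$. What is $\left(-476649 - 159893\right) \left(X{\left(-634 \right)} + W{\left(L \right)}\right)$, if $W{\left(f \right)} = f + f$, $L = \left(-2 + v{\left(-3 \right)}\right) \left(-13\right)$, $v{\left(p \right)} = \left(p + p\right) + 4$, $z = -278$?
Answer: $- \frac{11629622340}{173} \approx -6.7223 \cdot 10^{7}$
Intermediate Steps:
$v{\left(p \right)} = 4 + 2 p$ ($v{\left(p \right)} = 2 p + 4 = 4 + 2 p$)
$L = 52$ ($L = \left(-2 + \left(4 + 2 \left(-3\right)\right)\right) \left(-13\right) = \left(-2 + \left(4 - 6\right)\right) \left(-13\right) = \left(-2 - 2\right) \left(-13\right) = \left(-4\right) \left(-13\right) = 52$)
$W{\left(f \right)} = 2 f$
$X{\left(l \right)} = \frac{278}{173}$ ($X{\left(l \right)} = - \frac{278}{-173} = \left(-278\right) \left(- \frac{1}{173}\right) = \frac{278}{173}$)
$\left(-476649 - 159893\right) \left(X{\left(-634 \right)} + W{\left(L \right)}\right) = \left(-476649 - 159893\right) \left(\frac{278}{173} + 2 \cdot 52\right) = - 636542 \left(\frac{278}{173} + 104\right) = \left(-636542\right) \frac{18270}{173} = - \frac{11629622340}{173}$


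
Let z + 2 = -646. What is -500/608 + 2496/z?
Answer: -19183/4104 ≈ -4.6742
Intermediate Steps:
z = -648 (z = -2 - 646 = -648)
-500/608 + 2496/z = -500/608 + 2496/(-648) = -500*1/608 + 2496*(-1/648) = -125/152 - 104/27 = -19183/4104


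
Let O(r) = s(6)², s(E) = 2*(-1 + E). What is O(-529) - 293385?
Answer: -293285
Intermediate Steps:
s(E) = -2 + 2*E
O(r) = 100 (O(r) = (-2 + 2*6)² = (-2 + 12)² = 10² = 100)
O(-529) - 293385 = 100 - 293385 = -293285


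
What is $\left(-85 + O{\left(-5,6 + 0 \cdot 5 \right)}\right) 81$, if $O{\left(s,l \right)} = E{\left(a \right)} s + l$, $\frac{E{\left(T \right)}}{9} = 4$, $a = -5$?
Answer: $-20979$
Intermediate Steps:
$E{\left(T \right)} = 36$ ($E{\left(T \right)} = 9 \cdot 4 = 36$)
$O{\left(s,l \right)} = l + 36 s$ ($O{\left(s,l \right)} = 36 s + l = l + 36 s$)
$\left(-85 + O{\left(-5,6 + 0 \cdot 5 \right)}\right) 81 = \left(-85 + \left(\left(6 + 0 \cdot 5\right) + 36 \left(-5\right)\right)\right) 81 = \left(-85 + \left(\left(6 + 0\right) - 180\right)\right) 81 = \left(-85 + \left(6 - 180\right)\right) 81 = \left(-85 - 174\right) 81 = \left(-259\right) 81 = -20979$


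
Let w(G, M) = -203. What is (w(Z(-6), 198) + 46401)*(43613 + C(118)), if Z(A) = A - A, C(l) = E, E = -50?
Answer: 2012523474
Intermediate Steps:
C(l) = -50
Z(A) = 0
(w(Z(-6), 198) + 46401)*(43613 + C(118)) = (-203 + 46401)*(43613 - 50) = 46198*43563 = 2012523474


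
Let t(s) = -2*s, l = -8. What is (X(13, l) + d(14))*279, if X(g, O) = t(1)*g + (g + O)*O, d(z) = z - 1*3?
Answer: -15345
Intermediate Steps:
d(z) = -3 + z (d(z) = z - 3 = -3 + z)
X(g, O) = -2*g + O*(O + g) (X(g, O) = (-2*1)*g + (g + O)*O = -2*g + (O + g)*O = -2*g + O*(O + g))
(X(13, l) + d(14))*279 = (((-8)² - 2*13 - 8*13) + (-3 + 14))*279 = ((64 - 26 - 104) + 11)*279 = (-66 + 11)*279 = -55*279 = -15345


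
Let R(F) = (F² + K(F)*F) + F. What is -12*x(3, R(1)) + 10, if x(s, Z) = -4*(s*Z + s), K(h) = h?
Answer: 586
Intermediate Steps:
R(F) = F + 2*F² (R(F) = (F² + F*F) + F = (F² + F²) + F = 2*F² + F = F + 2*F²)
x(s, Z) = -4*s - 4*Z*s (x(s, Z) = -4*(Z*s + s) = -4*(s + Z*s) = -4*s - 4*Z*s)
-12*x(3, R(1)) + 10 = -(-48)*3*(1 + 1*(1 + 2*1)) + 10 = -(-48)*3*(1 + 1*(1 + 2)) + 10 = -(-48)*3*(1 + 1*3) + 10 = -(-48)*3*(1 + 3) + 10 = -(-48)*3*4 + 10 = -12*(-48) + 10 = 576 + 10 = 586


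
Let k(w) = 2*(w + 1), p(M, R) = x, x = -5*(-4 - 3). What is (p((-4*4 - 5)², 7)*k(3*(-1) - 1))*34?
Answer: -7140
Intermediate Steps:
x = 35 (x = -5*(-7) = 35)
p(M, R) = 35
k(w) = 2 + 2*w (k(w) = 2*(1 + w) = 2 + 2*w)
(p((-4*4 - 5)², 7)*k(3*(-1) - 1))*34 = (35*(2 + 2*(3*(-1) - 1)))*34 = (35*(2 + 2*(-3 - 1)))*34 = (35*(2 + 2*(-4)))*34 = (35*(2 - 8))*34 = (35*(-6))*34 = -210*34 = -7140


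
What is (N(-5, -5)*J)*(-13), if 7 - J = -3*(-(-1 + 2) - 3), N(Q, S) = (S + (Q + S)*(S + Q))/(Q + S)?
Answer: -1235/2 ≈ -617.50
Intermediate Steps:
N(Q, S) = (S + (Q + S)²)/(Q + S) (N(Q, S) = (S + (Q + S)*(Q + S))/(Q + S) = (S + (Q + S)²)/(Q + S))
J = -5 (J = 7 - (-3)*(-(-1 + 2) - 3) = 7 - (-3)*(-1*1 - 3) = 7 - (-3)*(-1 - 3) = 7 - (-3)*(-4) = 7 - 1*12 = 7 - 12 = -5)
(N(-5, -5)*J)*(-13) = ((-5 - 5 - 5/(-5 - 5))*(-5))*(-13) = ((-5 - 5 - 5/(-10))*(-5))*(-13) = ((-5 - 5 - 5*(-⅒))*(-5))*(-13) = ((-5 - 5 + ½)*(-5))*(-13) = -19/2*(-5)*(-13) = (95/2)*(-13) = -1235/2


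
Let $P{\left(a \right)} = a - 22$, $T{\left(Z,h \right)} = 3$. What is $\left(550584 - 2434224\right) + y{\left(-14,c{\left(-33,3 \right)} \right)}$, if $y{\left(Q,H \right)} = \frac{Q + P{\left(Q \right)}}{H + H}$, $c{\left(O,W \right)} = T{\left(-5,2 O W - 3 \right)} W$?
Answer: $- \frac{16952785}{9} \approx -1.8836 \cdot 10^{6}$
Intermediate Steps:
$c{\left(O,W \right)} = 3 W$
$P{\left(a \right)} = -22 + a$ ($P{\left(a \right)} = a - 22 = -22 + a$)
$y{\left(Q,H \right)} = \frac{-22 + 2 Q}{2 H}$ ($y{\left(Q,H \right)} = \frac{Q + \left(-22 + Q\right)}{H + H} = \frac{-22 + 2 Q}{2 H}$)
$\left(550584 - 2434224\right) + y{\left(-14,c{\left(-33,3 \right)} \right)} = \left(550584 - 2434224\right) + \frac{-11 - 14}{3 \cdot 3} = -1883640 + \frac{1}{9} \left(-25\right) = -1883640 - \frac{25}{9} = - \frac{16952785}{9}$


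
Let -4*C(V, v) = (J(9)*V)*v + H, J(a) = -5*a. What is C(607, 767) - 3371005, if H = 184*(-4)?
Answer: 7467321/4 ≈ 1.8668e+6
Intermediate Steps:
H = -736
C(V, v) = 184 + 45*V*v/4 (C(V, v) = -(((-5*9)*V)*v - 736)/4 = -((-45*V)*v - 736)/4 = -(-45*V*v - 736)/4 = -(-736 - 45*V*v)/4 = 184 + 45*V*v/4)
C(607, 767) - 3371005 = (184 + (45/4)*607*767) - 3371005 = (184 + 20950605/4) - 3371005 = 20951341/4 - 3371005 = 7467321/4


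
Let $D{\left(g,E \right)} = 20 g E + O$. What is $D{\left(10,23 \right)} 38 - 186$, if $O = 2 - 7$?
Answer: $174424$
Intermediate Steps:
$O = -5$ ($O = 2 - 7 = -5$)
$D{\left(g,E \right)} = -5 + 20 E g$ ($D{\left(g,E \right)} = 20 g E - 5 = 20 E g - 5 = -5 + 20 E g$)
$D{\left(10,23 \right)} 38 - 186 = \left(-5 + 20 \cdot 23 \cdot 10\right) 38 - 186 = \left(-5 + 4600\right) 38 - 186 = 4595 \cdot 38 - 186 = 174610 - 186 = 174424$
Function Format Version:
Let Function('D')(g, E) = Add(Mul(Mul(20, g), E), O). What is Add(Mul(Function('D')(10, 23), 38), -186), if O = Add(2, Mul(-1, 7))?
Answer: 174424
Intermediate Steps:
O = -5 (O = Add(2, -7) = -5)
Function('D')(g, E) = Add(-5, Mul(20, E, g)) (Function('D')(g, E) = Add(Mul(Mul(20, g), E), -5) = Add(Mul(20, E, g), -5) = Add(-5, Mul(20, E, g)))
Add(Mul(Function('D')(10, 23), 38), -186) = Add(Mul(Add(-5, Mul(20, 23, 10)), 38), -186) = Add(Mul(Add(-5, 4600), 38), -186) = Add(Mul(4595, 38), -186) = Add(174610, -186) = 174424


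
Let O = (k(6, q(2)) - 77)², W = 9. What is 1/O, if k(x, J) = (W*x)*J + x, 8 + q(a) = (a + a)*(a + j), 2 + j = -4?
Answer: 1/1868689 ≈ 5.3513e-7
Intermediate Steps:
j = -6 (j = -2 - 4 = -6)
q(a) = -8 + 2*a*(-6 + a) (q(a) = -8 + (a + a)*(a - 6) = -8 + (2*a)*(-6 + a) = -8 + 2*a*(-6 + a))
k(x, J) = x + 9*J*x (k(x, J) = (9*x)*J + x = 9*J*x + x = x + 9*J*x)
O = 1868689 (O = (6*(1 + 9*(-8 - 12*2 + 2*2²)) - 77)² = (6*(1 + 9*(-8 - 24 + 2*4)) - 77)² = (6*(1 + 9*(-8 - 24 + 8)) - 77)² = (6*(1 + 9*(-24)) - 77)² = (6*(1 - 216) - 77)² = (6*(-215) - 77)² = (-1290 - 77)² = (-1367)² = 1868689)
1/O = 1/1868689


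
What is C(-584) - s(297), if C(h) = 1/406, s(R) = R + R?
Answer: -241163/406 ≈ -594.00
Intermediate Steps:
s(R) = 2*R
C(h) = 1/406
C(-584) - s(297) = 1/406 - 2*297 = 1/406 - 1*594 = 1/406 - 594 = -241163/406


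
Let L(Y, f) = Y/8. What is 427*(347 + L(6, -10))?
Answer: 593957/4 ≈ 1.4849e+5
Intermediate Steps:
L(Y, f) = Y/8 (L(Y, f) = Y*(⅛) = Y/8)
427*(347 + L(6, -10)) = 427*(347 + (⅛)*6) = 427*(347 + ¾) = 427*(1391/4) = 593957/4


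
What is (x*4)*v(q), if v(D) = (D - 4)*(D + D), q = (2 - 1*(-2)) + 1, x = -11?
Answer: -440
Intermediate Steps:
q = 5 (q = (2 + 2) + 1 = 4 + 1 = 5)
v(D) = 2*D*(-4 + D) (v(D) = (-4 + D)*(2*D) = 2*D*(-4 + D))
(x*4)*v(q) = (-11*4)*(2*5*(-4 + 5)) = -88*5 = -44*10 = -440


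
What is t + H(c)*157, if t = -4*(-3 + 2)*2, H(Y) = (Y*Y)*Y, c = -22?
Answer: -1671728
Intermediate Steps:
H(Y) = Y**3 (H(Y) = Y**2*Y = Y**3)
t = 8 (t = -(-4)*2 = -4*(-2) = 8)
t + H(c)*157 = 8 + (-22)**3*157 = 8 - 10648*157 = 8 - 1671736 = -1671728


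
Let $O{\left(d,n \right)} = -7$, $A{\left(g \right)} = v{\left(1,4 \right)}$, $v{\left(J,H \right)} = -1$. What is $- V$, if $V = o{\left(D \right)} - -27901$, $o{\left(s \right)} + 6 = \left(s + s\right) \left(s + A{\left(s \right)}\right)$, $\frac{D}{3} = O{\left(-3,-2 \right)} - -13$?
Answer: $-28507$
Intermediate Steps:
$A{\left(g \right)} = -1$
$D = 18$ ($D = 3 \left(-7 - -13\right) = 3 \left(-7 + 13\right) = 3 \cdot 6 = 18$)
$o{\left(s \right)} = -6 + 2 s \left(-1 + s\right)$ ($o{\left(s \right)} = -6 + \left(s + s\right) \left(s - 1\right) = -6 + 2 s \left(-1 + s\right)$)
$V = 28507$ ($V = \left(-6 - 36 + 2 \cdot 18^{2}\right) - -27901 = \left(-6 - 36 + 2 \cdot 324\right) + 27901 = \left(-6 - 36 + 648\right) + 27901 = 606 + 27901 = 28507$)
$- V = \left(-1\right) 28507 = -28507$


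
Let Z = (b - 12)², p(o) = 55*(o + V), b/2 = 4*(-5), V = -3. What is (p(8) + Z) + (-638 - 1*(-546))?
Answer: 2887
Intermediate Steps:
b = -40 (b = 2*(4*(-5)) = 2*(-20) = -40)
p(o) = -165 + 55*o (p(o) = 55*(o - 3) = 55*(-3 + o) = -165 + 55*o)
Z = 2704 (Z = (-40 - 12)² = (-52)² = 2704)
(p(8) + Z) + (-638 - 1*(-546)) = ((-165 + 55*8) + 2704) + (-638 - 1*(-546)) = ((-165 + 440) + 2704) + (-638 + 546) = (275 + 2704) - 92 = 2979 - 92 = 2887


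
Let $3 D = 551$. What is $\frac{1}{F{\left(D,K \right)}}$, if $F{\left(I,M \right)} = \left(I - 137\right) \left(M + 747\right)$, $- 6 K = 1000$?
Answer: $\frac{9}{243740} \approx 3.6925 \cdot 10^{-5}$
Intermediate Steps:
$D = \frac{551}{3}$ ($D = \frac{1}{3} \cdot 551 = \frac{551}{3} \approx 183.67$)
$K = - \frac{500}{3}$ ($K = \left(- \frac{1}{6}\right) 1000 = - \frac{500}{3} \approx -166.67$)
$F{\left(I,M \right)} = \left(-137 + I\right) \left(747 + M\right)$
$\frac{1}{F{\left(D,K \right)}} = \frac{1}{-102339 - - \frac{68500}{3} + 747 \cdot \frac{551}{3} + \frac{551}{3} \left(- \frac{500}{3}\right)} = \frac{1}{-102339 + \frac{68500}{3} + 137199 - \frac{275500}{9}} = \frac{1}{\frac{243740}{9}} = \frac{9}{243740}$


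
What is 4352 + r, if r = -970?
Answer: 3382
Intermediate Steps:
4352 + r = 4352 - 970 = 3382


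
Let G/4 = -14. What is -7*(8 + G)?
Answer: 336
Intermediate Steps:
G = -56 (G = 4*(-14) = -56)
-7*(8 + G) = -7*(8 - 56) = -7*(-48) = 336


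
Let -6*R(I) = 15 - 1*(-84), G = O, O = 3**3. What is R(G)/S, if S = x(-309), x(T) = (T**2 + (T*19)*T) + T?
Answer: -11/1272874 ≈ -8.6419e-6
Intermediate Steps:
x(T) = T + 20*T**2 (x(T) = (T**2 + (19*T)*T) + T = (T**2 + 19*T**2) + T = 20*T**2 + T = T + 20*T**2)
O = 27
G = 27
S = 1909311 (S = -309*(1 + 20*(-309)) = -309*(1 - 6180) = -309*(-6179) = 1909311)
R(I) = -33/2 (R(I) = -(15 - 1*(-84))/6 = -(15 + 84)/6 = -1/6*99 = -33/2)
R(G)/S = -33/2/1909311 = -33/2*1/1909311 = -11/1272874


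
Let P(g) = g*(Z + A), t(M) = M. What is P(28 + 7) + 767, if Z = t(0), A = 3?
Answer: 872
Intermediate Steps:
Z = 0
P(g) = 3*g (P(g) = g*(0 + 3) = g*3 = 3*g)
P(28 + 7) + 767 = 3*(28 + 7) + 767 = 3*35 + 767 = 105 + 767 = 872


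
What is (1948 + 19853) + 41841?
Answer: 63642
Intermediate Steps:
(1948 + 19853) + 41841 = 21801 + 41841 = 63642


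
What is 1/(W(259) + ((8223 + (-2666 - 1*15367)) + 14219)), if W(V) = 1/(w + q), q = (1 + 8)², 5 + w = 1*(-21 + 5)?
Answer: 60/264541 ≈ 0.00022681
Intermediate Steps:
w = -21 (w = -5 + 1*(-21 + 5) = -5 + 1*(-16) = -5 - 16 = -21)
q = 81 (q = 9² = 81)
W(V) = 1/60 (W(V) = 1/(-21 + 81) = 1/60)
1/(W(259) + ((8223 + (-2666 - 1*15367)) + 14219)) = 1/(1/60 + ((8223 + (-2666 - 1*15367)) + 14219)) = 1/(1/60 + ((8223 + (-2666 - 15367)) + 14219)) = 1/(1/60 + ((8223 - 18033) + 14219)) = 1/(1/60 + (-9810 + 14219)) = 1/(1/60 + 4409) = 1/(264541/60) = 60/264541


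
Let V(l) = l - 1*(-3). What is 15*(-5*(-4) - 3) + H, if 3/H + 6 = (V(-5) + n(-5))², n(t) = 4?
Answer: 507/2 ≈ 253.50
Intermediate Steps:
V(l) = 3 + l (V(l) = l + 3 = 3 + l)
H = -3/2 (H = 3/(-6 + ((3 - 5) + 4)²) = 3/(-6 + (-2 + 4)²) = 3/(-6 + 2²) = 3/(-6 + 4) = 3/(-2) = 3*(-½) = -3/2 ≈ -1.5000)
15*(-5*(-4) - 3) + H = 15*(-5*(-4) - 3) - 3/2 = 15*(20 - 3) - 3/2 = 15*17 - 3/2 = 255 - 3/2 = 507/2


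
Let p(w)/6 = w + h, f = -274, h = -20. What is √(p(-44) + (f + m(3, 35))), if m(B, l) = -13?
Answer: I*√671 ≈ 25.904*I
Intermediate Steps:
p(w) = -120 + 6*w (p(w) = 6*(w - 20) = 6*(-20 + w) = -120 + 6*w)
√(p(-44) + (f + m(3, 35))) = √((-120 + 6*(-44)) + (-274 - 13)) = √((-120 - 264) - 287) = √(-384 - 287) = √(-671) = I*√671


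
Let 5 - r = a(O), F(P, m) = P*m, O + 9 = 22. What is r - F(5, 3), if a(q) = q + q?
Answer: -36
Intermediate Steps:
O = 13 (O = -9 + 22 = 13)
a(q) = 2*q
r = -21 (r = 5 - 2*13 = 5 - 1*26 = 5 - 26 = -21)
r - F(5, 3) = -21 - 5*3 = -21 - 1*15 = -21 - 15 = -36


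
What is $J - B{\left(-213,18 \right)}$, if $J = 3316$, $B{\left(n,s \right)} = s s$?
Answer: $2992$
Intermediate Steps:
$B{\left(n,s \right)} = s^{2}$
$J - B{\left(-213,18 \right)} = 3316 - 18^{2} = 3316 - 324 = 2992$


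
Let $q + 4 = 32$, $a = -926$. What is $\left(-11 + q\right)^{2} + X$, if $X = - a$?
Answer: $1215$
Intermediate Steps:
$q = 28$ ($q = -4 + 32 = 28$)
$X = 926$ ($X = \left(-1\right) \left(-926\right) = 926$)
$\left(-11 + q\right)^{2} + X = \left(-11 + 28\right)^{2} + 926 = 17^{2} + 926 = 289 + 926 = 1215$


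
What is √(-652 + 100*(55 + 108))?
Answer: 4*√978 ≈ 125.09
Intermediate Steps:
√(-652 + 100*(55 + 108)) = √(-652 + 100*163) = √(-652 + 16300) = √15648 = 4*√978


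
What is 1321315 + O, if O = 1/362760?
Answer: 479320229401/362760 ≈ 1.3213e+6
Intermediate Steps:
O = 1/362760 ≈ 2.7566e-6
1321315 + O = 1321315 + 1/362760 = 479320229401/362760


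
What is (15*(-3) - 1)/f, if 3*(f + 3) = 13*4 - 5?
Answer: -69/19 ≈ -3.6316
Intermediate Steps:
f = 38/3 (f = -3 + (13*4 - 5)/3 = -3 + (52 - 5)/3 = -3 + (⅓)*47 = -3 + 47/3 = 38/3 ≈ 12.667)
(15*(-3) - 1)/f = (15*(-3) - 1)/(38/3) = (-45 - 1)*(3/38) = -46*3/38 = -69/19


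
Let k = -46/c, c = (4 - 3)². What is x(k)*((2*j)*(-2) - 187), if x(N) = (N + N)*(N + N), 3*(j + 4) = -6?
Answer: -1379632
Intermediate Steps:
j = -6 (j = -4 + (⅓)*(-6) = -4 - 2 = -6)
c = 1 (c = 1² = 1)
k = -46 (k = -46/1 = -46*1 = -46)
x(N) = 4*N² (x(N) = (2*N)*(2*N) = 4*N²)
x(k)*((2*j)*(-2) - 187) = (4*(-46)²)*((2*(-6))*(-2) - 187) = (4*2116)*(-12*(-2) - 187) = 8464*(24 - 187) = 8464*(-163) = -1379632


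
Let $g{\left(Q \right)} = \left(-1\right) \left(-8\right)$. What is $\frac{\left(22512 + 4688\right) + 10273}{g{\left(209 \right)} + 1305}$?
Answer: $\frac{37473}{1313} \approx 28.54$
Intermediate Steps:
$g{\left(Q \right)} = 8$
$\frac{\left(22512 + 4688\right) + 10273}{g{\left(209 \right)} + 1305} = \frac{\left(22512 + 4688\right) + 10273}{8 + 1305} = \frac{27200 + 10273}{1313} = 37473 \cdot \frac{1}{1313} = \frac{37473}{1313}$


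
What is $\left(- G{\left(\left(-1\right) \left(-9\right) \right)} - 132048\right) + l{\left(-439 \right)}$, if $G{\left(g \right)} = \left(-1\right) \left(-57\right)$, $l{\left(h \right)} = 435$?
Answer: $-131670$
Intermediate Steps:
$G{\left(g \right)} = 57$
$\left(- G{\left(\left(-1\right) \left(-9\right) \right)} - 132048\right) + l{\left(-439 \right)} = \left(\left(-1\right) 57 - 132048\right) + 435 = \left(-57 - 132048\right) + 435 = -132105 + 435 = -131670$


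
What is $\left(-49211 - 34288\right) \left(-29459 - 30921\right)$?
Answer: $5041669620$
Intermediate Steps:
$\left(-49211 - 34288\right) \left(-29459 - 30921\right) = \left(-83499\right) \left(-60380\right) = 5041669620$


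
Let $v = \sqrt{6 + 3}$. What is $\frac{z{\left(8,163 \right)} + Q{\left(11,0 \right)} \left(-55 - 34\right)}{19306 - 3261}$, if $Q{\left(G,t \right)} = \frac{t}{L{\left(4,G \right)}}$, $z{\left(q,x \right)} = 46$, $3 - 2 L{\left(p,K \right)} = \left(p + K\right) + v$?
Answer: $\frac{46}{16045} \approx 0.0028669$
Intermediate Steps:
$v = 3$ ($v = \sqrt{9} = 3$)
$L{\left(p,K \right)} = - \frac{K}{2} - \frac{p}{2}$ ($L{\left(p,K \right)} = \frac{3}{2} - \frac{\left(p + K\right) + 3}{2} = \frac{3}{2} - \frac{\left(K + p\right) + 3}{2} = \frac{3}{2} - \frac{3 + K + p}{2} = \frac{3}{2} - \left(\frac{3}{2} + \frac{K}{2} + \frac{p}{2}\right) = - \frac{K}{2} - \frac{p}{2}$)
$Q{\left(G,t \right)} = \frac{t}{-2 - \frac{G}{2}}$ ($Q{\left(G,t \right)} = \frac{t}{- \frac{G}{2} - 2} = \frac{t}{-2 - \frac{G}{2}}$)
$\frac{z{\left(8,163 \right)} + Q{\left(11,0 \right)} \left(-55 - 34\right)}{19306 - 3261} = \frac{46 + \left(-2\right) 0 \frac{1}{4 + 11} \left(-55 - 34\right)}{19306 - 3261} = \frac{46 + \left(-2\right) 0 \cdot \frac{1}{15} \left(-89\right)}{16045} = \left(46 + \left(-2\right) 0 \cdot \frac{1}{15} \left(-89\right)\right) \frac{1}{16045} = \left(46 + 0 \left(-89\right)\right) \frac{1}{16045} = \left(46 + 0\right) \frac{1}{16045} = 46 \cdot \frac{1}{16045} = \frac{46}{16045}$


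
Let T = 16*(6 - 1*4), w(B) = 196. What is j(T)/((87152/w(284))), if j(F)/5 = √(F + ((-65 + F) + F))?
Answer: 245*√31/21788 ≈ 0.062608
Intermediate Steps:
T = 32 (T = 16*(6 - 4) = 16*2 = 32)
j(F) = 5*√(-65 + 3*F) (j(F) = 5*√(F + ((-65 + F) + F)) = 5*√(F + (-65 + 2*F)) = 5*√(-65 + 3*F))
j(T)/((87152/w(284))) = (5*√(-65 + 3*32))/((87152/196)) = (5*√(-65 + 96))/((87152*(1/196))) = (5*√31)/(21788/49) = (5*√31)*(49/21788) = 245*√31/21788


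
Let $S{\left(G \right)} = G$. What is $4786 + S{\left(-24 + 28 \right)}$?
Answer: $4790$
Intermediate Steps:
$4786 + S{\left(-24 + 28 \right)} = 4786 + \left(-24 + 28\right) = 4786 + 4 = 4790$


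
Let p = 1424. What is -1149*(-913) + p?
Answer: 1050461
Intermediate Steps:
-1149*(-913) + p = -1149*(-913) + 1424 = 1049037 + 1424 = 1050461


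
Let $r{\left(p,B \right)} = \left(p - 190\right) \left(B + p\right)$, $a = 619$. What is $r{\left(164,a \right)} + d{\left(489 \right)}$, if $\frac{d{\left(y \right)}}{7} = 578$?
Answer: $-16312$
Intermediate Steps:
$r{\left(p,B \right)} = \left(-190 + p\right) \left(B + p\right)$
$d{\left(y \right)} = 4046$ ($d{\left(y \right)} = 7 \cdot 578 = 4046$)
$r{\left(164,a \right)} + d{\left(489 \right)} = \left(164^{2} - 117610 - 31160 + 619 \cdot 164\right) + 4046 = \left(26896 - 117610 - 31160 + 101516\right) + 4046 = -20358 + 4046 = -16312$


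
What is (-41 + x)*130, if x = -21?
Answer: -8060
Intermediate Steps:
(-41 + x)*130 = (-41 - 21)*130 = -62*130 = -8060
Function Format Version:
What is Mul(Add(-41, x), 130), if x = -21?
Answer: -8060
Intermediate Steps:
Mul(Add(-41, x), 130) = Mul(Add(-41, -21), 130) = Mul(-62, 130) = -8060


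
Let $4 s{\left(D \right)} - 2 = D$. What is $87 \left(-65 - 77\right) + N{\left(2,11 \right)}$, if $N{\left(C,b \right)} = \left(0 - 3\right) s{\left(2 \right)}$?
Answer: $-12357$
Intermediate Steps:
$s{\left(D \right)} = \frac{1}{2} + \frac{D}{4}$
$N{\left(C,b \right)} = -3$ ($N{\left(C,b \right)} = \left(0 - 3\right) \left(\frac{1}{2} + \frac{1}{4} \cdot 2\right) = \left(0 - 3\right) \left(\frac{1}{2} + \frac{1}{2}\right) = \left(-3\right) 1 = -3$)
$87 \left(-65 - 77\right) + N{\left(2,11 \right)} = 87 \left(-65 - 77\right) - 3 = 87 \left(-142\right) - 3 = -12354 - 3 = -12357$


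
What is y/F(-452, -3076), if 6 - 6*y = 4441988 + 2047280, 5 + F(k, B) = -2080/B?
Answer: 2495121239/9975 ≈ 2.5014e+5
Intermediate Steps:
F(k, B) = -5 - 2080/B
y = -3244631/3 (y = 1 - (4441988 + 2047280)/6 = 1 - 1/6*6489268 = 1 - 3244634/3 = -3244631/3 ≈ -1.0815e+6)
y/F(-452, -3076) = -3244631/(3*(-5 - 2080/(-3076))) = -3244631/(3*(-5 - 2080*(-1/3076))) = -3244631/(3*(-5 + 520/769)) = -3244631/(3*(-3325/769)) = -3244631/3*(-769/3325) = 2495121239/9975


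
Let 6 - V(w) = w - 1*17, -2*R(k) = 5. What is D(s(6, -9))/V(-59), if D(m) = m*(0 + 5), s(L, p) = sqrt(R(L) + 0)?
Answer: 5*I*sqrt(10)/164 ≈ 0.096411*I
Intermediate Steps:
R(k) = -5/2 (R(k) = -1/2*5 = -5/2)
V(w) = 23 - w (V(w) = 6 - (w - 1*17) = 6 - (w - 17) = 6 - (-17 + w) = 6 + (17 - w) = 23 - w)
s(L, p) = I*sqrt(10)/2 (s(L, p) = sqrt(-5/2 + 0) = sqrt(-5/2) = I*sqrt(10)/2)
D(m) = 5*m (D(m) = m*5 = 5*m)
D(s(6, -9))/V(-59) = (5*(I*sqrt(10)/2))/(23 - 1*(-59)) = (5*I*sqrt(10)/2)/(23 + 59) = (5*I*sqrt(10)/2)/82 = (5*I*sqrt(10)/2)*(1/82) = 5*I*sqrt(10)/164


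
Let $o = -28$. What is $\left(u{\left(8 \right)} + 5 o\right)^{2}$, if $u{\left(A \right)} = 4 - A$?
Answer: $20736$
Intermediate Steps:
$\left(u{\left(8 \right)} + 5 o\right)^{2} = \left(\left(4 - 8\right) + 5 \left(-28\right)\right)^{2} = \left(\left(4 - 8\right) - 140\right)^{2} = \left(-4 - 140\right)^{2} = \left(-144\right)^{2} = 20736$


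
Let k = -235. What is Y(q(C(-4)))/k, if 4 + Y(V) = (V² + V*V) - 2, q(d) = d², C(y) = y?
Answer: -506/235 ≈ -2.1532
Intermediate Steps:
Y(V) = -6 + 2*V² (Y(V) = -4 + ((V² + V*V) - 2) = -4 + ((V² + V²) - 2) = -4 + (2*V² - 2) = -4 + (-2 + 2*V²) = -6 + 2*V²)
Y(q(C(-4)))/k = (-6 + 2*((-4)²)²)/(-235) = (-6 + 2*16²)*(-1/235) = (-6 + 2*256)*(-1/235) = (-6 + 512)*(-1/235) = 506*(-1/235) = -506/235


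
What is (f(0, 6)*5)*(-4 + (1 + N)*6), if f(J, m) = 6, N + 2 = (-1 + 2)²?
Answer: -120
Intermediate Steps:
N = -1 (N = -2 + (-1 + 2)² = -2 + 1² = -2 + 1 = -1)
(f(0, 6)*5)*(-4 + (1 + N)*6) = (6*5)*(-4 + (1 - 1)*6) = 30*(-4 + 0*6) = 30*(-4 + 0) = 30*(-4) = -120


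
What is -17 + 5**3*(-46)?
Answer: -5767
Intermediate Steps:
-17 + 5**3*(-46) = -17 + 125*(-46) = -17 - 5750 = -5767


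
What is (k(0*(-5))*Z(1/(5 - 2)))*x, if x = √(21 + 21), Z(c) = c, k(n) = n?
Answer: 0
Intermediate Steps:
x = √42 ≈ 6.4807
(k(0*(-5))*Z(1/(5 - 2)))*x = ((0*(-5))/(5 - 2))*√42 = (0/3)*√42 = (0*(⅓))*√42 = 0*√42 = 0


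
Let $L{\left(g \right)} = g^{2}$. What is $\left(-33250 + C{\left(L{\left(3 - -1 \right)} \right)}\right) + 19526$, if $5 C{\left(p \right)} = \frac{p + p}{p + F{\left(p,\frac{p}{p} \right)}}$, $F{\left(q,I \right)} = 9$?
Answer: $- \frac{1715468}{125} \approx -13724.0$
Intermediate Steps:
$C{\left(p \right)} = \frac{2 p}{5 \left(9 + p\right)}$ ($C{\left(p \right)} = \frac{\left(p + p\right) \frac{1}{p + 9}}{5} = \frac{2 p \frac{1}{9 + p}}{5} = \frac{2 p}{5 \left(9 + p\right)}$)
$\left(-33250 + C{\left(L{\left(3 - -1 \right)} \right)}\right) + 19526 = \left(-33250 + \frac{2 \left(3 - -1\right)^{2}}{5 \left(9 + \left(3 - -1\right)^{2}\right)}\right) + 19526 = \left(-33250 + \frac{2 \left(3 + 1\right)^{2}}{5 \left(9 + \left(3 + 1\right)^{2}\right)}\right) + 19526 = \left(-33250 + \frac{2 \cdot 4^{2}}{5 \left(9 + 4^{2}\right)}\right) + 19526 = \left(-33250 + \frac{2}{5} \cdot 16 \frac{1}{9 + 16}\right) + 19526 = \left(-33250 + \frac{2}{5} \cdot 16 \cdot \frac{1}{25}\right) + 19526 = \left(-33250 + \frac{32}{125}\right) + 19526 = - \frac{4156218}{125} + 19526 = - \frac{1715468}{125}$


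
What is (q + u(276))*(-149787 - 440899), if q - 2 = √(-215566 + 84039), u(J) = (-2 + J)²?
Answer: -44347523508 - 6497546*I*√1087 ≈ -4.4348e+10 - 2.1422e+8*I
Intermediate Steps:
q = 2 + 11*I*√1087 (q = 2 + √(-215566 + 84039) = 2 + √(-131527) = 2 + 11*I*√1087 ≈ 2.0 + 362.67*I)
(q + u(276))*(-149787 - 440899) = ((2 + 11*I*√1087) + (-2 + 276)²)*(-149787 - 440899) = ((2 + 11*I*√1087) + 274²)*(-590686) = ((2 + 11*I*√1087) + 75076)*(-590686) = (75078 + 11*I*√1087)*(-590686) = -44347523508 - 6497546*I*√1087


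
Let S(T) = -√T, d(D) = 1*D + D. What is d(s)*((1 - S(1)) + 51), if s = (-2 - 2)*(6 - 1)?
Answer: -2120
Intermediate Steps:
s = -20 (s = -4*5 = -20)
d(D) = 2*D (d(D) = D + D = 2*D)
d(s)*((1 - S(1)) + 51) = (2*(-20))*((1 - (-1)*√1) + 51) = -40*((1 - (-1)) + 51) = -40*((1 - 1*(-1)) + 51) = -40*((1 + 1) + 51) = -40*(2 + 51) = -40*53 = -2120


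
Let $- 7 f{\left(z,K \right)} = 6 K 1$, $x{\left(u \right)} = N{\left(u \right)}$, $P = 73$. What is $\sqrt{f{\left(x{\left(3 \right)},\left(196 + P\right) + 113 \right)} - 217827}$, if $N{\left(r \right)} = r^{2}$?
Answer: $\frac{i \sqrt{10689567}}{7} \approx 467.07 i$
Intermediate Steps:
$x{\left(u \right)} = u^{2}$
$f{\left(z,K \right)} = - \frac{6 K}{7}$ ($f{\left(z,K \right)} = - \frac{6 K 1}{7} = - \frac{6 K}{7}$)
$\sqrt{f{\left(x{\left(3 \right)},\left(196 + P\right) + 113 \right)} - 217827} = \sqrt{- \frac{6 \left(\left(196 + 73\right) + 113\right)}{7} - 217827} = \sqrt{- \frac{6 \left(269 + 113\right)}{7} - 217827} = \sqrt{\left(- \frac{6}{7}\right) 382 - 217827} = \sqrt{- \frac{2292}{7} - 217827} = \sqrt{- \frac{1527081}{7}} = \frac{i \sqrt{10689567}}{7}$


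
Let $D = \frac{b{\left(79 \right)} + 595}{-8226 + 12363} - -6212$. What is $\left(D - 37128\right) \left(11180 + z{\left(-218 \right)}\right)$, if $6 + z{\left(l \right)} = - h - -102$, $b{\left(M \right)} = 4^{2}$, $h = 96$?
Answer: $- \frac{1429909489580}{4137} \approx -3.4564 \cdot 10^{8}$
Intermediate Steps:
$b{\left(M \right)} = 16$
$D = \frac{25699655}{4137}$ ($D = \frac{16 + 595}{-8226 + 12363} - -6212 = \frac{611}{4137} + 6212 = \frac{25699655}{4137} \approx 6212.1$)
$z{\left(l \right)} = 0$ ($z{\left(l \right)} = -6 - -6 = -6 + \left(-96 + 102\right) = -6 + 6 = 0$)
$\left(D - 37128\right) \left(11180 + z{\left(-218 \right)}\right) = \left(\frac{25699655}{4137} - 37128\right) \left(11180 + 0\right) = \left(- \frac{127898881}{4137}\right) 11180 = - \frac{1429909489580}{4137}$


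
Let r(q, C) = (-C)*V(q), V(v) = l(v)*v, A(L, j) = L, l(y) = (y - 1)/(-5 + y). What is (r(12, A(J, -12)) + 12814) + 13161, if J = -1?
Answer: 181957/7 ≈ 25994.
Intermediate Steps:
l(y) = (-1 + y)/(-5 + y)
V(v) = v*(-1 + v)/(-5 + v) (V(v) = ((-1 + v)/(-5 + v))*v = v*(-1 + v)/(-5 + v))
r(q, C) = -C*q*(-1 + q)/(-5 + q) (r(q, C) = (-C)*(q*(-1 + q)/(-5 + q)) = -C*q*(-1 + q)/(-5 + q))
(r(12, A(J, -12)) + 12814) + 13161 = (-1*12*(1 - 1*12)/(-5 + 12) + 12814) + 13161 = (-1*12*(1 - 12)/7 + 12814) + 13161 = (-1*12*⅐*(-11) + 12814) + 13161 = (132/7 + 12814) + 13161 = 89830/7 + 13161 = 181957/7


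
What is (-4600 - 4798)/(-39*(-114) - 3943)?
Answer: -9398/503 ≈ -18.684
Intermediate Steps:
(-4600 - 4798)/(-39*(-114) - 3943) = -9398/(4446 - 3943) = -9398/503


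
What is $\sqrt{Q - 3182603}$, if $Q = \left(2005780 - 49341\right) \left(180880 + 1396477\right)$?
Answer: $52 \sqrt{1141272030} \approx 1.7567 \cdot 10^{6}$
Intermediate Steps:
$Q = 3086002751723$ ($Q = 1956439 \cdot 1577357 = 3086002751723$)
$\sqrt{Q - 3182603} = \sqrt{3086002751723 - 3182603} = \sqrt{3085999569120} = 52 \sqrt{1141272030}$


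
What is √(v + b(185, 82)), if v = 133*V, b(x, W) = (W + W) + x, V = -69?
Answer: 2*I*√2207 ≈ 93.957*I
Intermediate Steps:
b(x, W) = x + 2*W (b(x, W) = 2*W + x = x + 2*W)
v = -9177 (v = 133*(-69) = -9177)
√(v + b(185, 82)) = √(-9177 + (185 + 2*82)) = √(-9177 + (185 + 164)) = √(-9177 + 349) = √(-8828) = 2*I*√2207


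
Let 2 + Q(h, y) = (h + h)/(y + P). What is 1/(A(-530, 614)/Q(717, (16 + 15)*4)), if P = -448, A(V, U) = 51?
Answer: -347/2754 ≈ -0.12600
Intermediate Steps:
Q(h, y) = -2 + 2*h/(-448 + y) (Q(h, y) = -2 + (h + h)/(y - 448) = -2 + (2*h)/(-448 + y) = -2 + 2*h/(-448 + y))
1/(A(-530, 614)/Q(717, (16 + 15)*4)) = 1/(51/((2*(448 + 717 - (16 + 15)*4)/(-448 + (16 + 15)*4)))) = 1/(51/((2*(448 + 717 - 31*4)/(-448 + 31*4)))) = 1/(51/((2*(448 + 717 - 1*124)/(-448 + 124)))) = 1/(51/((2*(448 + 717 - 124)/(-324)))) = 1/(51/((2*(-1/324)*1041))) = 1/(51/(-347/54)) = 1/(51*(-54/347)) = 1/(-2754/347) = -347/2754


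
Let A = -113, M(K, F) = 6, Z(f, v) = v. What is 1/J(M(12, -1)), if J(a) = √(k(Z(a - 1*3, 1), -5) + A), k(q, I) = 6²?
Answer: -I*√77/77 ≈ -0.11396*I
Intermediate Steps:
k(q, I) = 36
J(a) = I*√77 (J(a) = √(36 - 113) = √(-77) = I*√77)
1/J(M(12, -1)) = 1/(I*√77) = -I*√77/77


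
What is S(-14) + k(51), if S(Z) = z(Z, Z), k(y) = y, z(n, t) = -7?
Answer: 44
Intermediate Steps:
S(Z) = -7
S(-14) + k(51) = -7 + 51 = 44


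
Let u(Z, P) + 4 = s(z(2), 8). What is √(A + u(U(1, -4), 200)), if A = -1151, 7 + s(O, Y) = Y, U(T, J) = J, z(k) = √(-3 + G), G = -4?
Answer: I*√1154 ≈ 33.971*I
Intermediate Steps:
z(k) = I*√7 (z(k) = √(-3 - 4) = √(-7) = I*√7)
s(O, Y) = -7 + Y
u(Z, P) = -3 (u(Z, P) = -4 + (-7 + 8) = -4 + 1 = -3)
√(A + u(U(1, -4), 200)) = √(-1151 - 3) = √(-1154) = I*√1154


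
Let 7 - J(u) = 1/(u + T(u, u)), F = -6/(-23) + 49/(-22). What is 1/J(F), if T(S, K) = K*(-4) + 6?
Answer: 6021/41641 ≈ 0.14459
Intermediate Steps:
T(S, K) = 6 - 4*K (T(S, K) = -4*K + 6 = 6 - 4*K)
F = -995/506 (F = -6*(-1/23) + 49*(-1/22) = 6/23 - 49/22 = -995/506 ≈ -1.9664)
J(u) = 7 - 1/(6 - 3*u) (J(u) = 7 - 1/(u + (6 - 4*u)) = 7 - 1/(6 - 3*u))
1/J(F) = 1/((-41 + 21*(-995/506))/(3*(-2 - 995/506))) = 1/((-41 - 20895/506)/(3*(-2007/506))) = 1/((1/3)*(-506/2007)*(-41641/506)) = 1/(41641/6021) = 6021/41641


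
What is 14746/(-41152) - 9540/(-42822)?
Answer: -6635087/48950304 ≈ -0.13555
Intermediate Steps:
14746/(-41152) - 9540/(-42822) = 14746*(-1/41152) - 9540*(-1/42822) = -7373/20576 + 530/2379 = -6635087/48950304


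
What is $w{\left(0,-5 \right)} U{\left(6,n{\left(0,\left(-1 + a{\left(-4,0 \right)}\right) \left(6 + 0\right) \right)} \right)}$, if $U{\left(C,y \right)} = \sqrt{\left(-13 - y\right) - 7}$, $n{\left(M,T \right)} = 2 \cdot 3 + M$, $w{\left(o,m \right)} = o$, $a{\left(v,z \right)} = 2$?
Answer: $0$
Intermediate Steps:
$n{\left(M,T \right)} = 6 + M$
$U{\left(C,y \right)} = \sqrt{-20 - y}$
$w{\left(0,-5 \right)} U{\left(6,n{\left(0,\left(-1 + a{\left(-4,0 \right)}\right) \left(6 + 0\right) \right)} \right)} = 0 \sqrt{-20 - \left(6 + 0\right)} = 0 \sqrt{-20 - 6} = 0 \sqrt{-26} = 0 i \sqrt{26} = 0$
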